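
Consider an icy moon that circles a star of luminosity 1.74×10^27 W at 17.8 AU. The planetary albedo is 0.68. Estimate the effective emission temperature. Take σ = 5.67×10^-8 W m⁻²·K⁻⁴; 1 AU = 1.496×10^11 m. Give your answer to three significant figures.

72.4 K

d = 17.8 × 1.496×10^11 m = 2.663×10^12 m.
Flux at the orbit: S = L/(4πd²) = 1.74×10^27/(4π·(2.66×10^12)²) = 19.53 W m⁻².
The planet absorbs (1−α)S over its disc πR² and re-emits over 4πR², so the mean absorbed flux is (1−0.68)·19.53/4 = 1.562 W m⁻².
Set σT⁴ = 1.562 → T = (1.562/σ)^(1/4) = 72.45 K.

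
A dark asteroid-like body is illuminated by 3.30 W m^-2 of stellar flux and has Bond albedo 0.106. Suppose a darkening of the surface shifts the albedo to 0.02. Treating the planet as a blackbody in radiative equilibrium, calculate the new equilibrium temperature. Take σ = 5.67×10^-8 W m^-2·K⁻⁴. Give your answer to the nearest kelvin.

New equilibrium: T₂ = [(1−0.02)·3.300/(4σ)]^(1/4) = 61.45 K.

61 K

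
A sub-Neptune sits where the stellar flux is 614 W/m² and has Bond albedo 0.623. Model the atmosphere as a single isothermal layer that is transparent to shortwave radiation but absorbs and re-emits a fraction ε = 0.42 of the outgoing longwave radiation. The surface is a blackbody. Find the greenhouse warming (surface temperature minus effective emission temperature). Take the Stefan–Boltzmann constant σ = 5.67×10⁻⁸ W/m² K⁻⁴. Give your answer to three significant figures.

10.8 K

At the top of the atmosphere, σT_e⁴ = S(1−α)/4 = 57.87 W/m², giving T_e = 178.7 K.
For a single slab of emissivity ε, T_s⁴ = 2T_e⁴/(2−ε); thus T_s = 178.7·(1.266)^(1/4) = 189.6 K.
The atmosphere warms the surface by 10.85 K.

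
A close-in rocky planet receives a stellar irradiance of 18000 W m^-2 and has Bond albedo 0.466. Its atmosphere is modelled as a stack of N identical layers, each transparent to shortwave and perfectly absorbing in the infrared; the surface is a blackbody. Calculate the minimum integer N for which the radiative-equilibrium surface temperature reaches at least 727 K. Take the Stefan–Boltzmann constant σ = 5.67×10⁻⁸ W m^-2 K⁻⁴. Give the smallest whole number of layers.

6

OLR = S(1−α)/4 = 2403 W m^-2; the top layer radiates at T_e = 453.7 K.
T_s = (N+1)^(1/4)·T_e ≥ 727 K requires N+1 ≥ (T_s/T_e)⁴ = (727/453.7)⁴ = 6.591.
So N ≥ 5.591; the smallest integer is N = 6.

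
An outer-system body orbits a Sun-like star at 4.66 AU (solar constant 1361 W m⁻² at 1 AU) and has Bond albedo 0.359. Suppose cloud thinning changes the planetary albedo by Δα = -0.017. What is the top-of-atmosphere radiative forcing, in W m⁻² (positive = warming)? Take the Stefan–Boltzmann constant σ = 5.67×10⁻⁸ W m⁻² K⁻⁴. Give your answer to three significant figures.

Irradiance scales as 1/d², so S = 1361 W m⁻² × (1/4.66)² = 62.67 W m⁻².
ΔF = −(S/4)Δα = −(62.67/4)×(-0.017) = 0.2664 W m⁻².

0.266 W m⁻²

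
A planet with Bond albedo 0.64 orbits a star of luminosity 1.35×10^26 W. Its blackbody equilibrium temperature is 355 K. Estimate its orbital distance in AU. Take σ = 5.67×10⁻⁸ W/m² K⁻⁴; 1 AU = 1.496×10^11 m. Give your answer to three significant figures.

Required flux: S = 4σT⁴/(1−α) = 10010 W/m².
Then d = [L/(4πS)]^(1/2) = 3.277×10^10 m, i.e. 0.2190 AU.

0.219 AU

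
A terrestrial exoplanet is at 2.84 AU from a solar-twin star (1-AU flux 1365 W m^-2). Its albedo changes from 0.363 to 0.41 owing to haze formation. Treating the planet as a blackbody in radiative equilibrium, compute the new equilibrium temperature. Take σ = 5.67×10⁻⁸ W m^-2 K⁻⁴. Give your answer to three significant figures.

Flux at the orbit: S = 1365/(2.84)² = 169.2 W m^-2.
T₂ = [S(1−α₂)/(4σ)]^(1/4) = [169.2·0.59/(4σ)]^(1/4) = 144.9 K.

145 K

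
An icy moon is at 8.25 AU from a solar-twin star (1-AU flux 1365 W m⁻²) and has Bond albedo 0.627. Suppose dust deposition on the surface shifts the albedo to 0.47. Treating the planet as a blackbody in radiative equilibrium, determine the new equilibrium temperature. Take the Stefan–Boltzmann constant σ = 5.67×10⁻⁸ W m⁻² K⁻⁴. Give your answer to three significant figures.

Flux at the orbit: S = 1365/(8.25)² = 20.06 W m⁻².
T₂ = [S(1−α₂)/(4σ)]^(1/4) = [20.06·0.53/(4σ)]^(1/4) = 82.74 K.

82.7 K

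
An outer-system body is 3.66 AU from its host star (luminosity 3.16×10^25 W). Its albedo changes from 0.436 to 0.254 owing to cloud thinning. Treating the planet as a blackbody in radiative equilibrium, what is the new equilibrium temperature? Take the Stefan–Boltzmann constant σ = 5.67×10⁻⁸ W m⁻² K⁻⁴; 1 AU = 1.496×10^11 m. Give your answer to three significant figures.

72.5 kelvin

d = 3.66 × 1.496×10^11 m = 5.475×10^11 m.
Spreading L over a sphere of radius d: S = 3.16×10^25/(4π·5.48×10^11²) = 8.388 W m⁻².
With the new albedo, S(1−α₂)/4 = 1.564 W m⁻², so T₂ = 72.47 K.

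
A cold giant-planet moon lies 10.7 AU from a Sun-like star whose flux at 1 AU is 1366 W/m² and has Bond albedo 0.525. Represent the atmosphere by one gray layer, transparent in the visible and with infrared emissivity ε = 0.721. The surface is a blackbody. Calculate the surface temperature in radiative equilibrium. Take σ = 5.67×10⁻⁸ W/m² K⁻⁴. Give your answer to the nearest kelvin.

79 kelvin

Irradiance scales as 1/d², so S = 1366 W/m² × (1/10.7)² = 11.93 W/m².
The planet radiates to space at T_e = [S(1−α)/(4σ)]^(1/4) = 70.70 K.
For a single slab of emissivity ε, T_s⁴ = 2T_e⁴/(2−ε); thus T_s = 70.70·(1.564)^(1/4) = 79.06 K.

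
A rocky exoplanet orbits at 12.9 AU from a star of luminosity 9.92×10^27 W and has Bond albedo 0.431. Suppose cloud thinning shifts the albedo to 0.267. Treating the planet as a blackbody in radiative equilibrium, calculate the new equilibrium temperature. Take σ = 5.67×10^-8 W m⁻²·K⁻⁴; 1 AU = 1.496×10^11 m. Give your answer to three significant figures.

Orbital distance: d = 12.9 AU = 1.930×10^12 m.
S = L/(4πd²) = 212.0 W m⁻².
With the new albedo, S(1−α₂)/4 = 38.84 W m⁻², so T₂ = 161.8 K.

162 K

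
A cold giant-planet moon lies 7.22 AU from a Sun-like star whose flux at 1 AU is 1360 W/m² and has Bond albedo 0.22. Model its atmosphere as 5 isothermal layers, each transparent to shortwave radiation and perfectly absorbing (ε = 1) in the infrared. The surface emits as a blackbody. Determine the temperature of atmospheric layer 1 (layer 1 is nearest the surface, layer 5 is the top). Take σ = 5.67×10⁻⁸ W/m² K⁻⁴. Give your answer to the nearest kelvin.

146 kelvin

By the inverse-square law, S = 1360/7.22² = 26.09 W/m².
The effective emission temperature is T_e = [S(1−α)/(4σ)]^¼ = 97.33 K.
In the N-layer model, layer k (counted from the surface) has T_k = (N+1−k)^(1/4)·T_e.
With k = 1: T_1 = (5+1−1)^¼·97.33 K = 145.5 K.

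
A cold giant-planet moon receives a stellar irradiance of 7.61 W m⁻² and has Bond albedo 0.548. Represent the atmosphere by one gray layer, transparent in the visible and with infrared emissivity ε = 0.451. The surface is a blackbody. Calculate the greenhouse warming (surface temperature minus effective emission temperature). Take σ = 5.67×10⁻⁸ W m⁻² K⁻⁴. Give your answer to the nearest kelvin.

4 K

Effective emission temperature (TOA balance): σT_e⁴ = S(1−α)/4 = 0.8599 W m⁻² → T_e = 62.41 K.
The surface balance (absorbed SW + ε·downward IR = σT_s⁴) with T_a⁴ = T_s⁴/2 reduces to T_s = T_e·[2/(2−ε)]^¼ = 66.52 K.
The atmosphere warms the surface by 4.117 K.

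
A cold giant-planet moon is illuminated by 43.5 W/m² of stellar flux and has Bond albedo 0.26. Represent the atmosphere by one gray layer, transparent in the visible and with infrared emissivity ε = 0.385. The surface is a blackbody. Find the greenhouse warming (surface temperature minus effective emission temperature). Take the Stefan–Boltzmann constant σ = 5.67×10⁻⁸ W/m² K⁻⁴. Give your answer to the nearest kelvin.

6 kelvin

The planet radiates to space at T_e = [S(1−α)/(4σ)]^(1/4) = 109.1 K.
For a single slab of emissivity ε, T_s⁴ = 2T_e⁴/(2−ε); thus T_s = 109.1·(1.238)^(1/4) = 115.1 K.
T_s − T_e = 115.1 − 109.1 = 5.993 K.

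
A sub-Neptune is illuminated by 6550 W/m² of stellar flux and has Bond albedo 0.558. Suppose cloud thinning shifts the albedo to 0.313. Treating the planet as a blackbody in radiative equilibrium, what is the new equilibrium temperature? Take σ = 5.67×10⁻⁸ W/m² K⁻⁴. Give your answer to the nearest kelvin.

T₂ = [S(1−α₂)/(4σ)]^(1/4) = [6550·0.687/(4σ)]^(1/4) = 375.3 K.

375 K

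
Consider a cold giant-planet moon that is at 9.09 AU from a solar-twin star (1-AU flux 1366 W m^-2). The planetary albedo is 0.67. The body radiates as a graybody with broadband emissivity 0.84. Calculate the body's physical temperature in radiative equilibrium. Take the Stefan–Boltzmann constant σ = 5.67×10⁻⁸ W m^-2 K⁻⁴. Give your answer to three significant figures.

By the inverse-square law, S = 1366/9.09² = 16.53 W m^-2.
Absorbed flux (global mean): S(1−α)/4 = 16.53·0.33/4 = 1.364 W m^-2.
Radiative balance εσT⁴ = 1.364 gives T = [1.364/(0.84·σ)]^(1/4) = 73.15 K.

73.2 kelvin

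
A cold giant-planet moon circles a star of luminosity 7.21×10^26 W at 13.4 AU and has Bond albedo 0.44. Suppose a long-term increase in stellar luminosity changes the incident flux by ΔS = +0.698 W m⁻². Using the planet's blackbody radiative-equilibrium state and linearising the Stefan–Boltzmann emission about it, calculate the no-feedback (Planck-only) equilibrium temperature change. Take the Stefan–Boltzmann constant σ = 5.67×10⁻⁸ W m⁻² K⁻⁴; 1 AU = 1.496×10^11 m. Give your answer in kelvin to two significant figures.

0.94 kelvin

d = 13.4 × 1.496×10^11 m = 2.005×10^12 m.
Spreading L over a sphere of radius d: S = 7.21×10^26/(4π·2.00×10^12²) = 14.28 W m⁻².
Unperturbed T_e = [14.28·(1−0.44)/(4σ)]^¼ = 77.05 K.
TOA radiative forcing: ΔF = (1−α)ΔS/4 = 0.56·(+0.698)/4 = 0.09772 W m⁻².
The Planck feedback parameter is 4σT_e³ = 0.1038 W m⁻²/K.
ΔT₀ = ΔF/λ_P = 0.09772/0.1038 = 0.942 K.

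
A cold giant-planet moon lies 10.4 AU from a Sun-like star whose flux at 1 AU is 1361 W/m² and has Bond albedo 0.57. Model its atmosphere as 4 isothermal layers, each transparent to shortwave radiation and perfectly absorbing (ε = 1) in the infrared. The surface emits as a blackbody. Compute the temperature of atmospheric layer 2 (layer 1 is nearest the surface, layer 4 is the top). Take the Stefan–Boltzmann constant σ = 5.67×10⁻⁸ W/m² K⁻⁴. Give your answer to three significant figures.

Irradiance scales as 1/d², so S = 1361 W/m² × (1/10.4)² = 12.58 W/m².
The effective emission temperature is T_e = [S(1−α)/(4σ)]^¼ = 69.89 K.
The net upward flux σT_e⁴ is constant between every pair of levels, so T_k⁴ = (N+1−k)T_e⁴.
T_2 = (3)^(1/4)·69.89 = 91.98 K.

92.0 K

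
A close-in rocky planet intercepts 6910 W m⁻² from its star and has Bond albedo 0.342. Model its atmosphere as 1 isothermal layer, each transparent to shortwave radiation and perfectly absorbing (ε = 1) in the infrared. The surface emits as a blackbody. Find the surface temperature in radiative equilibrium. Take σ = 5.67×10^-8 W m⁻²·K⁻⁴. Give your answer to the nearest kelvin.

Top-of-atmosphere balance: σT_e⁴ = S(1−α)/4 = 1137 W m⁻² → T_e = 376.3 K.
For an N-layer opaque stack, T_s⁴ = (N+1)T_e⁴, hence T_s = (2)^(1/4)×376.3 K = 447.5 K.

447 kelvin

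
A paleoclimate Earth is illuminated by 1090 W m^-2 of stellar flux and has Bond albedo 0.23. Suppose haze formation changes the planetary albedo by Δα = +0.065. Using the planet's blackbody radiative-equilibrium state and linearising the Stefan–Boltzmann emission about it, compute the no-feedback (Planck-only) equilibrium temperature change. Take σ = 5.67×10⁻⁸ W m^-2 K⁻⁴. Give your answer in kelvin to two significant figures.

The baseline emission temperature is T_e = 246.6 K.
ΔF = −(S/4)Δα = −(1090/4)×(+0.065) = -17.71 W m^-2.
Planck response: λ_P = 4σT_e³ = 4·5.67×10⁻⁸·(246.6)³ = 3.403 W m^-2/K.
So ΔT₀ = -17.71/3.403 = -5.21 K.

-5.2 kelvin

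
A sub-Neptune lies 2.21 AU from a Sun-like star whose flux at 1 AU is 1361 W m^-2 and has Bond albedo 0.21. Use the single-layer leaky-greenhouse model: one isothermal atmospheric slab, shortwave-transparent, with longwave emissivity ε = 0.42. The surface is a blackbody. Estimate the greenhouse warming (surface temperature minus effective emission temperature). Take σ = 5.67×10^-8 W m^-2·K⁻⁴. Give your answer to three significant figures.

By the inverse-square law, S = 1361/2.21² = 278.7 W m^-2.
Effective emission temperature (TOA balance): σT_e⁴ = S(1−α)/4 = 55.04 W m^-2 → T_e = 176.5 K.
The surface balance (absorbed SW + ε·downward IR = σT_s⁴) with T_a⁴ = T_s⁴/2 reduces to T_s = T_e·[2/(2−ε)]^¼ = 187.2 K.
Greenhouse warming: T_s − T_e = 10.71 K.

10.7 K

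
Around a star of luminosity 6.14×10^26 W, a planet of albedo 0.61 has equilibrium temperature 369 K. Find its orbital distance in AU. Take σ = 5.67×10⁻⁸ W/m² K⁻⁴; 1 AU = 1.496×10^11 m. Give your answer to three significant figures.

The flux needed for this T is 4σT⁴/(1−0.61) = 10780 W/m².
S = L/(4πd²) → d = √(L/4πS) = √(6.14×10^26/(4π·10780)) = 6.732×10^10 m = 0.4500 AU.

0.450 AU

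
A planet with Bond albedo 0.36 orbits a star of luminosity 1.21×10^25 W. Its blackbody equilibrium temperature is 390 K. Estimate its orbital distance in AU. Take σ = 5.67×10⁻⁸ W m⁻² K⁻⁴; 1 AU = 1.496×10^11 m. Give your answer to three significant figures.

The flux needed for this T is 4σT⁴/(1−0.36) = 8198 W m⁻².
Then d = [L/(4πS)]^(1/2) = 1.084×10^10 m, i.e. 0.07244 AU.

0.0724 AU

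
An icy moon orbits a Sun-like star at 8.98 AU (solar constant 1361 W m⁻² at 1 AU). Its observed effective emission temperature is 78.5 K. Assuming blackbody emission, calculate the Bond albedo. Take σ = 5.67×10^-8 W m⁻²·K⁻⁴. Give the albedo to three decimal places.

0.490

By the inverse-square law, S = 1361/8.98² = 16.88 W m⁻².
Rearranging the radiative balance, α = 1 − 4σT⁴/S.
σT⁴ = 2.153 W m⁻², so 4σT⁴ = 8.612 W m⁻².
1−α = 8.612/16.88 = 0.5103, so α = 0.4897.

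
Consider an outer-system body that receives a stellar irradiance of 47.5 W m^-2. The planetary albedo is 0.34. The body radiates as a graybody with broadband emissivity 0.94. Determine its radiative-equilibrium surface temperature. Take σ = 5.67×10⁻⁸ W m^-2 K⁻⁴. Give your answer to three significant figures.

Averaging over the sphere, the absorbed flux is S(1−α)/4 = 7.837 W m^-2.
Radiative balance εσT⁴ = 7.837 gives T = [7.837/(0.94·σ)]^(1/4) = 110.1 K.

110 kelvin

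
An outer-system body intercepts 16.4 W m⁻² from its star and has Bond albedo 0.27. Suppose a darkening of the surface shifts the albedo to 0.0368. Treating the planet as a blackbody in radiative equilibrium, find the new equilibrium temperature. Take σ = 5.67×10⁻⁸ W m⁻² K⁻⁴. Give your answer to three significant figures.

With the new albedo, S(1−α₂)/4 = 3.949 W m⁻², so T₂ = 91.35 K.

91.4 kelvin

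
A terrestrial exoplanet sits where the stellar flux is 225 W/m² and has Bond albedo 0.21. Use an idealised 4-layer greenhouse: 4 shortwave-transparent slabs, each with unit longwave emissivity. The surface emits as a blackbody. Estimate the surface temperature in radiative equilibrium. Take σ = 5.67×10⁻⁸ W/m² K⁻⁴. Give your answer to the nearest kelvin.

The effective emission temperature is T_e = [S(1−α)/(4σ)]^¼ = 167.3 K.
For an N-layer opaque stack, T_s⁴ = (N+1)T_e⁴, hence T_s = (5)^(1/4)×167.3 K = 250.2 K.

250 K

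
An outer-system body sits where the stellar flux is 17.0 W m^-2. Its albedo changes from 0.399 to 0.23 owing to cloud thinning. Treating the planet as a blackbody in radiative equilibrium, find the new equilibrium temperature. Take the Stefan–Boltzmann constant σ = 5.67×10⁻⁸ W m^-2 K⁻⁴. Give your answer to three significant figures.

T₂ = [S(1−α₂)/(4σ)]^(1/4) = [17.00·0.77/(4σ)]^(1/4) = 87.16 K.

87.2 K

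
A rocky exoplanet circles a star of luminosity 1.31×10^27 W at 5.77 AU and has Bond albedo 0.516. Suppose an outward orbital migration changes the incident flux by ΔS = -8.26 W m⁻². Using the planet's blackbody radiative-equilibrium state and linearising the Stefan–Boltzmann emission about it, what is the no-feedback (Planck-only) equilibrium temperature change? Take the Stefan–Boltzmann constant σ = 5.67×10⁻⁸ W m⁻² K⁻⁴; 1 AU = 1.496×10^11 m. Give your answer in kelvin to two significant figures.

-1.9 K

Orbital distance: d = 5.77 AU = 8.632×10^11 m.
S = L/(4πd²) = 139.9 W m⁻².
Reference equilibrium: T_e = [S(1−α)/(4σ)]^(1/4) = 131.5 K.
ΔF = Δ[S(1−α)]/4 = (1−0.516)·-8.26/4 = -0.9995 W m⁻².
The Planck feedback parameter is 4σT_e³ = 0.5151 W m⁻²/K.
Hence the no-feedback warming is ΔF/(4σT_e³) = -1.94 K.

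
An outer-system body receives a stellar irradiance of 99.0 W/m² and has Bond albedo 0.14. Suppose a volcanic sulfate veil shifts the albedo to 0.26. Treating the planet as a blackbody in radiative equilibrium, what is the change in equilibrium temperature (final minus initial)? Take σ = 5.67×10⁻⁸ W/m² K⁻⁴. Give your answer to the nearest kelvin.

-5 K

With α = 0.14, T₁ = 139.2 K.
With α = 0.26, T₂ = 134.1 K.
ΔT = T₂ − T₁ = -5.133 K.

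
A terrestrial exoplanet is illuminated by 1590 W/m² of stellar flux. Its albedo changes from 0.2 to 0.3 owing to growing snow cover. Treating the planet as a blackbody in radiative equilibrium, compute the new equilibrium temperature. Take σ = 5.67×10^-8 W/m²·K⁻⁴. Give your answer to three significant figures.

265 K

T₂ = [S(1−α₂)/(4σ)]^(1/4) = [1590·0.7/(4σ)]^(1/4) = 264.7 K.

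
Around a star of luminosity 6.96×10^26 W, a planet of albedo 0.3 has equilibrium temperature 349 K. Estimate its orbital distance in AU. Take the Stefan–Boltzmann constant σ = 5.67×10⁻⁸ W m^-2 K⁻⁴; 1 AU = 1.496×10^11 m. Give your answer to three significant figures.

Energy balance gives S = 4σT⁴/(1−α) = 4807 W m^-2.
Then d = [L/(4πS)]^(1/2) = 1.073×10^11 m, i.e. 0.7175 AU.

0.718 AU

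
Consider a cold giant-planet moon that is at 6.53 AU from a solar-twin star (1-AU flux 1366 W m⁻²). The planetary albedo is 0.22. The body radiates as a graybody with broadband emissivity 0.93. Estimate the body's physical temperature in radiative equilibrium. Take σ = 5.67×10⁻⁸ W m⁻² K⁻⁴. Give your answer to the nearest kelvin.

104 kelvin

By the inverse-square law, S = 1366/6.53² = 32.03 W m⁻².
Averaging over the sphere, the absorbed flux is S(1−α)/4 = 6.247 W m⁻².
Radiative balance εσT⁴ = 6.247 gives T = [6.247/(0.93·σ)]^(1/4) = 104.3 K.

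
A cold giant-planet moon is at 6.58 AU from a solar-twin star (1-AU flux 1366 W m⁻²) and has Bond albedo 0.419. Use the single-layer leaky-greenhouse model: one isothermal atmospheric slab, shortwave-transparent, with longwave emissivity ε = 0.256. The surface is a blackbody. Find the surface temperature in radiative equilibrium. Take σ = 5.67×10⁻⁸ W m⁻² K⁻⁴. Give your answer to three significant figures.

By the inverse-square law, S = 1366/6.58² = 31.55 W m⁻².
Effective emission temperature (TOA balance): σT_e⁴ = S(1−α)/4 = 4.583 W m⁻² → T_e = 94.82 K.
Surface balance with a leaky layer gives σT_s⁴ = σT_e⁴·2/(2−ε), so T_s = T_e·[2/(2−0.256)]^(1/4) = 98.12 K.

98.1 K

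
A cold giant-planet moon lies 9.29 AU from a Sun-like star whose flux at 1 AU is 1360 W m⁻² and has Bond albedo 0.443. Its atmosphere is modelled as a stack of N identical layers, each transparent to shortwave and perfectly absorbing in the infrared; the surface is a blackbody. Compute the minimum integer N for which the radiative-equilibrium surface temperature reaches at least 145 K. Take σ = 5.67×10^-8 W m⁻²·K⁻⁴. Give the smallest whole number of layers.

11

Flux at the orbit: S = 1360/(9.29)² = 15.76 W m⁻².
Top-of-atmosphere balance: σT_e⁴ = S(1−α)/4 = 2.194 W m⁻² → T_e = 78.87 K.
Need (N+1)T_e⁴ ≥ T_s⁴, i.e. N+1 ≥ (145/78.87)⁴ = 11.422.
Rounding up, N = 11.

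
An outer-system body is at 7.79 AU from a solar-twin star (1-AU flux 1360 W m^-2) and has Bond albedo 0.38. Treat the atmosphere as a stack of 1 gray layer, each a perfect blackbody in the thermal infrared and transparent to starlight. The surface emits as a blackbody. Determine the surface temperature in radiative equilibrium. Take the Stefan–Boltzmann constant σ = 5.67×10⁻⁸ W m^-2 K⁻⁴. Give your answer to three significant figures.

By the inverse-square law, S = 1360/7.79² = 22.41 W m^-2.
The effective emission temperature is T_e = [S(1−α)/(4σ)]^¼ = 88.47 K.
For an N-layer opaque stack, T_s⁴ = (N+1)T_e⁴, hence T_s = (2)^(1/4)×88.47 K = 105.2 K.

105 K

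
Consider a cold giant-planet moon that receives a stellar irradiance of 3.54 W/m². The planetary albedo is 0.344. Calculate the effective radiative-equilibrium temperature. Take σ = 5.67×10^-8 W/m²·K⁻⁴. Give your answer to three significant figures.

The planet absorbs (1−α)S over its disc πR² and re-emits over 4πR², so the mean absorbed flux is (1−0.344)·3.540/4 = 0.5806 W/m².
Balancing against σT⁴: T = (0.5806/5.67×10⁻⁸)^(1/4) = 56.57 K.

56.6 K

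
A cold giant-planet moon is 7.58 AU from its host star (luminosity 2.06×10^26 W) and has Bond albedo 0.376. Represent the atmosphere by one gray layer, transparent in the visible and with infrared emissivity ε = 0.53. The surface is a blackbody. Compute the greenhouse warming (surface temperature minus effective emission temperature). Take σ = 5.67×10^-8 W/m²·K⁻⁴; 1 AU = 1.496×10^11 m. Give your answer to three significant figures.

d = 7.58 × 1.496×10^11 m = 1.134×10^12 m.
Flux at the orbit: S = L/(4πd²) = 2.06×10^26/(4π·(1.13×10^12)²) = 12.75 W/m².
Effective emission temperature (TOA balance): σT_e⁴ = S(1−α)/4 = 1.989 W/m² → T_e = 76.96 K.
The surface balance (absorbed SW + ε·downward IR = σT_s⁴) with T_a⁴ = T_s⁴/2 reduces to T_s = T_e·[2/(2−ε)]^¼ = 83.11 K.
Greenhouse warming: T_s − T_e = 6.157 K.

6.16 kelvin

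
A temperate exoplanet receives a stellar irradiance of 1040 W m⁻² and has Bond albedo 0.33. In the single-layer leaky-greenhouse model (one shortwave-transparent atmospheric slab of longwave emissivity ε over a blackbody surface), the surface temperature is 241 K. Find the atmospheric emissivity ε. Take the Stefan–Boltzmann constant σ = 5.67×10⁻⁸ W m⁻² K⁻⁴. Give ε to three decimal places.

0.179

Effective temperature: T_e = [S(1−α)/(4σ)]^(1/4) = 235.4 K.
Inverting T_s⁴ = 2T_e⁴/(2−ε): (T_e/T_s)⁴ = 0.9107, so ε = 2(1 − 0.9107) = 0.1785.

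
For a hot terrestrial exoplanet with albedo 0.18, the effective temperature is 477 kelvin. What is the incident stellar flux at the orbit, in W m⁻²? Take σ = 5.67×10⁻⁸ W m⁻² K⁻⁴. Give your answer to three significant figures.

From S(1−α)/4 = σT⁴: S = 4σT⁴/(1−α).
σT⁴ = 5.67×10⁻⁸·(477)⁴ = 2935 W m⁻².
So S = 4×2935/(1−0.18) = 14320 W m⁻².

14300 W m⁻²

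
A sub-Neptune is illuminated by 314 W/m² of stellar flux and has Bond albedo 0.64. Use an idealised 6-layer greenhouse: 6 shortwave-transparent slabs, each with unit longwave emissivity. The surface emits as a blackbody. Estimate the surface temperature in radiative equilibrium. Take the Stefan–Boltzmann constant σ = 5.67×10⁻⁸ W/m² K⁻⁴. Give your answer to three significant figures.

243 K

OLR = S(1−α)/4 = 28.26 W/m²; the top layer radiates at T_e = 149.4 K.
For an N-layer opaque stack, T_s⁴ = (N+1)T_e⁴, hence T_s = (7)^(1/4)×149.4 K = 243.0 K.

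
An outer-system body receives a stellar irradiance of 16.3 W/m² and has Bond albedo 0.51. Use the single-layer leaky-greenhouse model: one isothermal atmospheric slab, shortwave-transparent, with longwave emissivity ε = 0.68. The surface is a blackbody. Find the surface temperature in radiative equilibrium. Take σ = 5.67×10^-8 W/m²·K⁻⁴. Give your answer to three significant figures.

85.5 kelvin

At the top of the atmosphere, σT_e⁴ = S(1−α)/4 = 1.997 W/m², giving T_e = 77.03 K.
For a single slab of emissivity ε, T_s⁴ = 2T_e⁴/(2−ε); thus T_s = 77.03·(1.515)^(1/4) = 85.47 K.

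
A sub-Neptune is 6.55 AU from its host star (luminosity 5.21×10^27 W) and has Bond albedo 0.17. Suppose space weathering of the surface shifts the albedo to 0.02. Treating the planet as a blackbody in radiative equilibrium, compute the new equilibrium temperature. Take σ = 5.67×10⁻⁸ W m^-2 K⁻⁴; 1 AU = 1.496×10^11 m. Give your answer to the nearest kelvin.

208 K

Orbital distance: d = 6.55 AU = 9.799×10^11 m.
Flux at the orbit: S = L/(4πd²) = 5.21×10^27/(4π·(9.80×10^11)²) = 431.8 W m^-2.
New equilibrium: T₂ = [(1−0.02)·431.8/(4σ)]^(1/4) = 207.8 K.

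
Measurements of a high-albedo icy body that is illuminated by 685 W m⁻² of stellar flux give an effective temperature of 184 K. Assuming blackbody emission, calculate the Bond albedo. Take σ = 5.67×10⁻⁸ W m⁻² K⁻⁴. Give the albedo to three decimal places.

0.620

Rearranging the radiative balance, α = 1 − 4σT⁴/S.
4σT⁴ = 4·5.67×10⁻⁸·(184)⁴ = 260.0 W m⁻².
Hence α = 1 − 260.0/685.0 = 0.6205.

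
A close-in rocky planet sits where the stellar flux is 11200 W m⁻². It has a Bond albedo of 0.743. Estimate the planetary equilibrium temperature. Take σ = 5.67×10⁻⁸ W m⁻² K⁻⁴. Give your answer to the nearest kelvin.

336 K

Averaging over the sphere, the absorbed flux is S(1−α)/4 = 719.6 W m⁻².
Set σT⁴ = 719.6 → T = (719.6/σ)^(1/4) = 335.6 K.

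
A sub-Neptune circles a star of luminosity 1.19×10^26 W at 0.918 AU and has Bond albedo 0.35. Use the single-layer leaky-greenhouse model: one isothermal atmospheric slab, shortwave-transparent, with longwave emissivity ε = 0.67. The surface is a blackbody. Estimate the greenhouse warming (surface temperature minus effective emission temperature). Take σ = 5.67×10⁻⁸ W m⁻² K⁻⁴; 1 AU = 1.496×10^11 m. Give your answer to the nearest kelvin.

d = 0.918 × 1.496×10^11 m = 1.373×10^11 m.
S = L/(4πd²) = 502.1 W m⁻².
At the top of the atmosphere, σT_e⁴ = S(1−α)/4 = 81.59 W m⁻², giving T_e = 194.8 K.
The surface balance (absorbed SW + ε·downward IR = σT_s⁴) with T_a⁴ = T_s⁴/2 reduces to T_s = T_e·[2/(2−ε)]^¼ = 215.7 K.
Greenhouse warming: T_s − T_e = 20.91 K.

21 K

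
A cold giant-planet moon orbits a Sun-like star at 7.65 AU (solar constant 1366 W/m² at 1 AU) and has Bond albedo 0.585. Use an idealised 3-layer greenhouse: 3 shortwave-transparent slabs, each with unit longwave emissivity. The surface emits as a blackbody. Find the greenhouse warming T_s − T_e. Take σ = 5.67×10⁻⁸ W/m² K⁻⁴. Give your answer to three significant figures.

33.5 K

Flux at the orbit: S = 1366/(7.65)² = 23.34 W/m².
OLR = S(1−α)/4 = 2.422 W/m²; the top layer radiates at T_e = 80.84 K.
T_s = (N+1)^(1/4)·T_e = 114.3 K.
Warming: T_s − T_e = 33.49 K.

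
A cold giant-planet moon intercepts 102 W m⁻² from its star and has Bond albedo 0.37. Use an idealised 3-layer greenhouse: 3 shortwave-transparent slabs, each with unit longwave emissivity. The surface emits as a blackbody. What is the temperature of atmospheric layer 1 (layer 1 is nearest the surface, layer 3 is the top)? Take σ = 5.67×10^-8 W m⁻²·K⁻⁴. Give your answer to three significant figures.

The effective emission temperature is T_e = [S(1−α)/(4σ)]^¼ = 129.7 K.
In the N-layer model, layer k (counted from the surface) has T_k = (N+1−k)^(1/4)·T_e.
With k = 1: T_1 = (3+1−1)^¼·129.7 K = 170.7 K.

171 K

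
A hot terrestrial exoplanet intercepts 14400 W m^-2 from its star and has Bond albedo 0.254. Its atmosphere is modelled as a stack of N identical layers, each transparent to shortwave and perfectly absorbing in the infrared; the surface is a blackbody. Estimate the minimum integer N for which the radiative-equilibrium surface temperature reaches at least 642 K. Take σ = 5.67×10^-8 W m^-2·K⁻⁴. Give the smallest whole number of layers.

The effective emission temperature is T_e = [S(1−α)/(4σ)]^¼ = 466.5 K.
T_s = (N+1)^(1/4)·T_e ≥ 642 K requires N+1 ≥ (T_s/T_e)⁴ = (642/466.5)⁴ = 3.587.
So N ≥ 2.587; the smallest integer is N = 3.

3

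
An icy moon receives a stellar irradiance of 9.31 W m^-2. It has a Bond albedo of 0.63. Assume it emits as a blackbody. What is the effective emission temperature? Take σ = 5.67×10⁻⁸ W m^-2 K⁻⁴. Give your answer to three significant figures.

62.4 K

The planet absorbs (1−α)S over its disc πR² and re-emits over 4πR², so the mean absorbed flux is (1−0.63)·9.310/4 = 0.8612 W m^-2.
Set σT⁴ = 0.8612 → T = (0.8612/σ)^(1/4) = 62.43 K.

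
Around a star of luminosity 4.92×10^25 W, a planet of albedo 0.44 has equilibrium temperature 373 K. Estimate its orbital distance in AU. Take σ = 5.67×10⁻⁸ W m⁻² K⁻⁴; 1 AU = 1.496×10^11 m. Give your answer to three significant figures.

The flux needed for this T is 4σT⁴/(1−0.44) = 7840 W m⁻².
From L = 4πd²S, d = √(4.92×10^25/(4π·7840)) = 2.235×10^10 m = 0.1494 AU.

0.149 AU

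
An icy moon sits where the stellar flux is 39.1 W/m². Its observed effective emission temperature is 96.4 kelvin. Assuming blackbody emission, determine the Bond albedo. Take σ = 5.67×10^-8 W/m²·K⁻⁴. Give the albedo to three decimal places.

0.499

Rearranging the radiative balance, α = 1 − 4σT⁴/S.
σT⁴ = 4.897 W/m², so 4σT⁴ = 19.59 W/m².
1−α = 19.59/39.10 = 0.5009, so α = 0.4991.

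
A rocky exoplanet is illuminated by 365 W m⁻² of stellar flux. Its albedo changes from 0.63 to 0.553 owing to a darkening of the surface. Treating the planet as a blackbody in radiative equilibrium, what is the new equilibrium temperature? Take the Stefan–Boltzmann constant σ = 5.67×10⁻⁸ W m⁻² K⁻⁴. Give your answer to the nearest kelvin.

With the new albedo, S(1−α₂)/4 = 40.79 W m⁻², so T₂ = 163.8 K.

164 K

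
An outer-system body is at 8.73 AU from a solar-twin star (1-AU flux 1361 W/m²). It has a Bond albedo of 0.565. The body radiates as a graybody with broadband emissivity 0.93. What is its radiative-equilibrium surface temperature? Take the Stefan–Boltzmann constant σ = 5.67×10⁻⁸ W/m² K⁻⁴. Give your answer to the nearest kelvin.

Flux at the orbit: S = 1361/(8.73)² = 17.86 W/m².
The planet absorbs (1−α)S over its disc πR² and re-emits over 4πR², so the mean absorbed flux is (1−0.565)·17.86/4 = 1.942 W/m².
Equating to εσT⁴ with ε = 0.93: T = (1.942/0.93σ)^(1/4) = 77.90 K.

78 K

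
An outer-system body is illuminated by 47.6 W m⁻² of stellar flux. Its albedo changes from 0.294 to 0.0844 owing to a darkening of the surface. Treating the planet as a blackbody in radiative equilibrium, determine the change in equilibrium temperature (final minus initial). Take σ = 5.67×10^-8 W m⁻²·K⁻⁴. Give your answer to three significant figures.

Initial: T₁ = [S(1−0.294)/(4σ)]^(1/4) = 110.3 K.
Final:   T₂ = [S(1−0.0844)/(4σ)]^(1/4) = 117.7 K.
ΔT = T₂ − T₁ = 7.409 K.

7.41 kelvin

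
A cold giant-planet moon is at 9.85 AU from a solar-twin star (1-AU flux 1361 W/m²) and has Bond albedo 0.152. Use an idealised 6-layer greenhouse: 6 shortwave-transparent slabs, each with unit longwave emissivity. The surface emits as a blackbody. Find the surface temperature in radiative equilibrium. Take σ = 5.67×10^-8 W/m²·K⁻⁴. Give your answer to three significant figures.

138 K

Irradiance scales as 1/d², so S = 1361 W/m² × (1/9.85)² = 14.03 W/m².
Top-of-atmosphere balance: σT_e⁴ = S(1−α)/4 = 2.974 W/m² → T_e = 85.10 K.
With N = 6 opaque layers, T_s = (N+1)^(1/4)·T_e = 7^(1/4)·85.10 = 138.4 K.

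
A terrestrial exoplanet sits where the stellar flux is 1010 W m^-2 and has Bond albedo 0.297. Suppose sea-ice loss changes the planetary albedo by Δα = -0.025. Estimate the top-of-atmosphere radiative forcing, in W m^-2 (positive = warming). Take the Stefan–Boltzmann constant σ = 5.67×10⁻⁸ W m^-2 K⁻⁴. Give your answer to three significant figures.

6.31 W m^-2

TOA radiative forcing: ΔF = −S·Δα/4 = −1010·(-0.025)/4 = 6.312 W m^-2.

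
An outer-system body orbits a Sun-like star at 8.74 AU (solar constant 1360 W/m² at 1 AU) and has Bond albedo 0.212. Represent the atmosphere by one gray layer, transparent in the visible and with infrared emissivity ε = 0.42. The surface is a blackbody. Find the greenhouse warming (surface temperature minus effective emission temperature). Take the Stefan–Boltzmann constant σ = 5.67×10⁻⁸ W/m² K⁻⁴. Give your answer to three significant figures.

5.38 kelvin

Flux at the orbit: S = 1360/(8.74)² = 17.80 W/m².
Effective emission temperature (TOA balance): σT_e⁴ = S(1−α)/4 = 3.507 W/m² → T_e = 88.68 K.
Surface balance with a leaky layer gives σT_s⁴ = σT_e⁴·2/(2−ε), so T_s = T_e·[2/(2−0.42)]^(1/4) = 94.07 K.
The atmosphere warms the surface by 5.383 K.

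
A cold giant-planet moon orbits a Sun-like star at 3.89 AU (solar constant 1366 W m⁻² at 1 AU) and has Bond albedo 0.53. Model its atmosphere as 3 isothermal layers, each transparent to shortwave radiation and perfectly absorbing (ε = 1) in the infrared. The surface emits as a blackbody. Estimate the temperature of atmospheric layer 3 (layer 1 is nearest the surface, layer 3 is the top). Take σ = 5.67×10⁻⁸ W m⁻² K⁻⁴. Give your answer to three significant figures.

117 K

Flux at the orbit: S = 1366/(3.89)² = 90.27 W m⁻².
OLR = S(1−α)/4 = 10.61 W m⁻²; the top layer radiates at T_e = 117.0 K.
Each opaque layer satisfies 2T_j⁴ = T_{j−1}⁴ + T_{j+1}⁴, giving T_k⁴ = (N+1−k)T_e⁴.
With k = 3: T_3 = (3+1−3)^¼·117.0 K = 117.0 K.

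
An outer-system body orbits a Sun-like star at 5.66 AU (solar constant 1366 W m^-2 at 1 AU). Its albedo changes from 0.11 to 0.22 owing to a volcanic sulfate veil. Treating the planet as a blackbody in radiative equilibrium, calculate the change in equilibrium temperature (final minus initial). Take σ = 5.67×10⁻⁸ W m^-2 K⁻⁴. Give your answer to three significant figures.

Flux at the orbit: S = 1366/(5.66)² = 42.64 W m^-2.
Initial: T₁ = [S(1−0.11)/(4σ)]^(1/4) = 113.7 K.
With α = 0.22, T₂ = 110.0 K.
ΔT = T₂ − T₁ = -3.690 K.

-3.69 kelvin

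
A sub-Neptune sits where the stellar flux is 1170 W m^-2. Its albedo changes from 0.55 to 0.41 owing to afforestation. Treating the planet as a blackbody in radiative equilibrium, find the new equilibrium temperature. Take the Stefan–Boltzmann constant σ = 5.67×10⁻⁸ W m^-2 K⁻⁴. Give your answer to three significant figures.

T₂ = [S(1−α₂)/(4σ)]^(1/4) = [1170·0.59/(4σ)]^(1/4) = 234.9 K.

235 kelvin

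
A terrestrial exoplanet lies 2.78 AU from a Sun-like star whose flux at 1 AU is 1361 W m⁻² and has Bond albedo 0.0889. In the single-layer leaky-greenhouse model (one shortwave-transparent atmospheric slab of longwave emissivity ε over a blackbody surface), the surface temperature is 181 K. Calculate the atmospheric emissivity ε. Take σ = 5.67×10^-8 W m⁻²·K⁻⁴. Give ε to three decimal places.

Flux at the orbit: S = 1361/(2.78)² = 176.1 W m⁻².
Effective temperature: T_e = [S(1−α)/(4σ)]^(1/4) = 163.1 K.
T_s⁴ = T_e⁴·2/(2−ε) → ε = 2 − 2(T_e/T_s)⁴ = 2 − 2·(163.1/181)⁴ = 0.6817.

0.682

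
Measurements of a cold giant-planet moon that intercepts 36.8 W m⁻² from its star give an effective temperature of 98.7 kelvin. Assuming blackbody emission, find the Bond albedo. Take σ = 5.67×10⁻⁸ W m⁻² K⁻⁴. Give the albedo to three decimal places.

0.415

Energy balance: S(1−α)/4 = σT⁴, so 1−α = 4σT⁴/S.
σT⁴ = 5.381 W m⁻², so 4σT⁴ = 21.52 W m⁻².
Hence α = 1 − 21.52/36.80 = 0.4151.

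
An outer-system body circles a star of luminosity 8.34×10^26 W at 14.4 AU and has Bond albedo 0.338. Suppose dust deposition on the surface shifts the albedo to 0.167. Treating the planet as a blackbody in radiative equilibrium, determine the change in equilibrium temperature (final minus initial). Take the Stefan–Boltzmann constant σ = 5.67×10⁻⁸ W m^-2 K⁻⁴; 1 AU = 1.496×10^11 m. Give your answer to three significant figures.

d = 14.4 × 1.496×10^11 m = 2.154×10^12 m.
S = L/(4πd²) = 14.30 W m^-2.
Before: T₁ = [14.30·0.662/(4σ)]^(1/4) = 80.38 K.
With α = 0.167, T₂ = 85.13 K.
Change: 85.13 − 80.38 = 4.752 K.

4.75 kelvin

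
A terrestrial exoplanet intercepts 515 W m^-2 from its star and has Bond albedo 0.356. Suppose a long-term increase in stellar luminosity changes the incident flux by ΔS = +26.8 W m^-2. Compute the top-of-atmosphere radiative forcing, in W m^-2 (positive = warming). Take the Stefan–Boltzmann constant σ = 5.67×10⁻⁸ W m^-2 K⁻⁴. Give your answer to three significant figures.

4.31 W m^-2

Only a fraction (1−α) is absorbed and it's spread over 4πR², so ΔF = (1−α)ΔS/4 = 4.315 W m^-2.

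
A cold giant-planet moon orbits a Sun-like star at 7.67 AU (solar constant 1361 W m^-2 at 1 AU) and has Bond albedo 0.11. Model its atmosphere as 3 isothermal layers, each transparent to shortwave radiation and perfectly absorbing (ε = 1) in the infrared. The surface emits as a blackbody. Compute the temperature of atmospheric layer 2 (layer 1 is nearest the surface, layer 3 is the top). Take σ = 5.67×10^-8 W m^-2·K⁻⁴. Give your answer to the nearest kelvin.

Irradiance scales as 1/d², so S = 1361 W m^-2 × (1/7.67)² = 23.13 W m^-2.
OLR = S(1−α)/4 = 5.148 W m^-2; the top layer radiates at T_e = 97.61 K.
The net upward flux σT_e⁴ is constant between every pair of levels, so T_k⁴ = (N+1−k)T_e⁴.
With k = 2: T_2 = (3+1−2)^¼·97.61 K = 116.1 K.

116 K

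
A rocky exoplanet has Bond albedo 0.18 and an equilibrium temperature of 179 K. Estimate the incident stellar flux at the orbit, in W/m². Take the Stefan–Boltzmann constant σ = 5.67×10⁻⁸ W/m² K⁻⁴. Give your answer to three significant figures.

284 W/m²

Invert the energy balance for S: S = 4σT⁴/(1−α).
The emitted flux is σT⁴ = 58.21 W/m².
So S = 4×58.21/(1−0.18) = 283.9 W/m².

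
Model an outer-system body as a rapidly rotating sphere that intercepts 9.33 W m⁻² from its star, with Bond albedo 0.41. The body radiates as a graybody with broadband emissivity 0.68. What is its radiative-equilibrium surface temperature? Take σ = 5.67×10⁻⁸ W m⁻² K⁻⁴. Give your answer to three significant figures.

The planet absorbs (1−α)S over its disc πR² and re-emits over 4πR², so the mean absorbed flux is (1−0.41)·9.330/4 = 1.376 W m⁻².
Radiative balance εσT⁴ = 1.376 gives T = [1.376/(0.68·σ)]^(1/4) = 77.29 K.

77.3 K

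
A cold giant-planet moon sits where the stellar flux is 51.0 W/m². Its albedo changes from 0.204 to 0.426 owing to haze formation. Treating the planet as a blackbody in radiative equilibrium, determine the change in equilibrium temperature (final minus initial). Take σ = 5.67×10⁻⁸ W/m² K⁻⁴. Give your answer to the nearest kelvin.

Before: T₁ = [51.00·0.796/(4σ)]^(1/4) = 115.7 K.
With α = 0.426, T₂ = 106.6 K.
ΔT = T₂ − T₁ = -9.079 K.

-9 K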